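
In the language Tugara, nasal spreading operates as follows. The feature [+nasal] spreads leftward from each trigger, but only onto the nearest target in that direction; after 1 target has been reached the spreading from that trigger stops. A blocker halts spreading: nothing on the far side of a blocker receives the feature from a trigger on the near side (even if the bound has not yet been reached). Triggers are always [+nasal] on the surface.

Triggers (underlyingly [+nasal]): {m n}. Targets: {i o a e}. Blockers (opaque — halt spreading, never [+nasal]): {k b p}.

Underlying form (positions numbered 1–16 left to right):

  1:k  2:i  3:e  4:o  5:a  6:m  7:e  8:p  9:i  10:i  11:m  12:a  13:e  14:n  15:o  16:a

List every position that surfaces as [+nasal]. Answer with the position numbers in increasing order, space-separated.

5 6 10 11 13 14

From /m/ at 6 leftward: 5 /a/ → [+nasal]; bound reached.
From /m/ at 11 leftward: 10 /i/ → [+nasal]; bound reached.
From /n/ at 14 leftward: 13 /e/ → [+nasal]; bound reached.
Targets with no active source: positions 2 3 4 7 9 12 15 16 stay [-nasal].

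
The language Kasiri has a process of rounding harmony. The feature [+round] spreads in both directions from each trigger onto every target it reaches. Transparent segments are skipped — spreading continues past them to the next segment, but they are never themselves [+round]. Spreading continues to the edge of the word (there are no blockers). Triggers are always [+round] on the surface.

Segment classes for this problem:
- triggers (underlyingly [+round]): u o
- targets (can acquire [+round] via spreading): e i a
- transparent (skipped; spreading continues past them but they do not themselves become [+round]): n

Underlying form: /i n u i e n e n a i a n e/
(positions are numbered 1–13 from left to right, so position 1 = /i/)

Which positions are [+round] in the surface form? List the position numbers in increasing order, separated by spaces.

From /u/ at 3 rightward: 4 /i/ → [+round]; 5 /e/ → [+round]; 6 /n/ transparent; 7 /e/ → [+round]; 8 /n/ transparent; 9 /a/ → [+round]; 10 /i/ → [+round]; 11 /a/ → [+round]; 12 /n/ transparent; 13 /e/ → [+round]; word edge.
From /u/ at 3 leftward: 2 /n/ transparent; 1 /i/ → [+round]; word edge.

1 3 4 5 7 9 10 11 13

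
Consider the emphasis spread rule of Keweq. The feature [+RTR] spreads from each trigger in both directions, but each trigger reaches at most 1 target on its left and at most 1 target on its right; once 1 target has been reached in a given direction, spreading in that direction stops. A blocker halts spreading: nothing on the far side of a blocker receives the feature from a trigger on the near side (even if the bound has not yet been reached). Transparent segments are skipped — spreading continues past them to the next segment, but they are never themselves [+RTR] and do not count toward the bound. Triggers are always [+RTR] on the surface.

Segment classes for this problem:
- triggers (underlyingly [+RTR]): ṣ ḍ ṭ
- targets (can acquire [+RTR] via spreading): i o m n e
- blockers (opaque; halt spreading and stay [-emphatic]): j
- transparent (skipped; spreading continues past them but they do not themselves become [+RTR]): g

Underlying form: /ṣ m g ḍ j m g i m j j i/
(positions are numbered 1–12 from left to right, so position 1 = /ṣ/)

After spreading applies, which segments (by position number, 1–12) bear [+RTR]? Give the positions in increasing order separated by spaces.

From /ṣ/ at 1 rightward: 2 /m/ → [+RTR]; bound reached.
From /ṣ/ at 1 leftward: word edge.
From /ḍ/ at 4 rightward: 5 /j/ blocks.
From /ḍ/ at 4 leftward: 3 /g/ transparent; 2 /m/ → [+RTR]; bound reached.
Targets with no active source: positions 6 8 9 12 stay [-emphatic].

1 2 4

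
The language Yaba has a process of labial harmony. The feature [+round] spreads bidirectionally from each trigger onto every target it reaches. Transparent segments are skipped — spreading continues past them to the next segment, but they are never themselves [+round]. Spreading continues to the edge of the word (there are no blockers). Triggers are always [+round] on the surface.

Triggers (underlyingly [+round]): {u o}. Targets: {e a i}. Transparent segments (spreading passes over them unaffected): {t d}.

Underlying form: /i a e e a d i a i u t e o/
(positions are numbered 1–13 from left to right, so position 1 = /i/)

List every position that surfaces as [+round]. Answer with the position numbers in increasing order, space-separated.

From /u/ at 10 rightward: 11 /t/ transparent; 12 /e/ → [+round]; 13 /o/ is itself a trigger — this domain ends here.
From /u/ at 10 leftward: 9 /i/ → [+round]; 8 /a/ → [+round]; 7 /i/ → [+round]; 6 /d/ transparent; 5 /a/ → [+round]; 4 /e/ → [+round]; 3 /e/ → [+round]; 2 /a/ → [+round]; 1 /i/ → [+round]; word edge.
From /o/ at 13 rightward: word edge.
From /o/ at 13 leftward: 12 /e/ → [+round]; 11 /t/ transparent; 10 /u/ is itself a trigger — this domain ends here.

1 2 3 4 5 7 8 9 10 12 13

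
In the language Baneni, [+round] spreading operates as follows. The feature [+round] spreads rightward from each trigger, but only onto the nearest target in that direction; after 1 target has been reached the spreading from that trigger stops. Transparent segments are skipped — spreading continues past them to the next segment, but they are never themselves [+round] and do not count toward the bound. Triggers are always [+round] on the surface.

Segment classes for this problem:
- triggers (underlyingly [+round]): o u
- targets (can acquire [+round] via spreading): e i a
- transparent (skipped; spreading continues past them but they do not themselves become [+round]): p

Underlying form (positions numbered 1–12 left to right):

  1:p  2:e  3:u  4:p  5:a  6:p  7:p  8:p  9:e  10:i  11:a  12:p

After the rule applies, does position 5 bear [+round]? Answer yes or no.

yes

From /u/ at 3 rightward: 4 /p/ transparent; 5 /a/ → [+round]; bound reached.
Targets with no active source: positions 2 9 10 11 stay [-round].
[+round] positions on the surface: 3 5.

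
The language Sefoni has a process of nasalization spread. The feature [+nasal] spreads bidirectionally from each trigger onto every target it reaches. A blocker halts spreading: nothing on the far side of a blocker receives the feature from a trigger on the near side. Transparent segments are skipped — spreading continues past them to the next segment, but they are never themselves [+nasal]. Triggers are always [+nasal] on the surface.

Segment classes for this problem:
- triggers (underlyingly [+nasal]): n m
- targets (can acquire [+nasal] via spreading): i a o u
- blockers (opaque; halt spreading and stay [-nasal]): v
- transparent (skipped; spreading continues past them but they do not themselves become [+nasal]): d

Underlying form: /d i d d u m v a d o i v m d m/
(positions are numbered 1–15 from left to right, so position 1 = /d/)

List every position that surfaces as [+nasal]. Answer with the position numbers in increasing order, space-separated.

From /m/ at 6 rightward: 7 /v/ blocks.
From /m/ at 6 leftward: 5 /u/ → [+nasal]; 4 /d/ transparent; 3 /d/ transparent; 2 /i/ → [+nasal]; 1 /d/ transparent; word edge.
From /m/ at 13 rightward: 14 /d/ transparent; 15 /m/ is itself a trigger — this domain ends here.
From /m/ at 13 leftward: 12 /v/ blocks.
From /m/ at 15 rightward: word edge.
From /m/ at 15 leftward: 14 /d/ transparent; 13 /m/ is itself a trigger — this domain ends here.
Targets with no active source: positions 8 10 11 stay [-nasal].

2 5 6 13 15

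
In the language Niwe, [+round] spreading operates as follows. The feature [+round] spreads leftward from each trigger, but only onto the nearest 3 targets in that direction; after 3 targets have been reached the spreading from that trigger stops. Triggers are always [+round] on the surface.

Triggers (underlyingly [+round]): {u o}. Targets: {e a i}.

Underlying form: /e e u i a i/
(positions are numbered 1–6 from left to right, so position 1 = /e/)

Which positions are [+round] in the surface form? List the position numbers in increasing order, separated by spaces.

From /u/ at 3 leftward: 2 /e/ → [+round]; 1 /e/ → [+round]; word edge.
Targets with no active source: positions 4 5 6 stay [-round].

1 2 3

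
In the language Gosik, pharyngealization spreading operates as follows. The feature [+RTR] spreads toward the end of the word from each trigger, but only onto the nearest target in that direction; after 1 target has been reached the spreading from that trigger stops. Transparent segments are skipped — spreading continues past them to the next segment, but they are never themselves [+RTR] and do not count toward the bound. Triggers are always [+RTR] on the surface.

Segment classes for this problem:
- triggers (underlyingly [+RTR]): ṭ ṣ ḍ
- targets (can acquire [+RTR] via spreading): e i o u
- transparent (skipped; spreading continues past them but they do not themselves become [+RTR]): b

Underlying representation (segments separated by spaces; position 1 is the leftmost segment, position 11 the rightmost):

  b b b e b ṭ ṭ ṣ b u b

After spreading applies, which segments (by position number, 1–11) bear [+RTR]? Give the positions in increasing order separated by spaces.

6 7 8 10

From /ṭ/ at 6 rightward: 7 /ṭ/ is itself a trigger — this domain ends here.
From /ṭ/ at 7 rightward: 8 /ṣ/ is itself a trigger — this domain ends here.
From /ṣ/ at 8 rightward: 9 /b/ transparent; 10 /u/ → [+RTR]; bound reached.
Target with no active source: position 4 stays [-emphatic].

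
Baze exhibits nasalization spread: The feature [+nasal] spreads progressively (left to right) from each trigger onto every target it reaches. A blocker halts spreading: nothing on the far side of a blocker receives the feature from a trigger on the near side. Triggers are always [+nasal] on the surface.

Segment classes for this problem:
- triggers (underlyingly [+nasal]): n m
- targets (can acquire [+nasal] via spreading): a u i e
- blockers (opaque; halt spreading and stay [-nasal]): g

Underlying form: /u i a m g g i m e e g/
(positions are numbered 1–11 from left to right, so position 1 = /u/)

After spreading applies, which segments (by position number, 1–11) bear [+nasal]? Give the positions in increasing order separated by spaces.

4 8 9 10

From /m/ at 4 rightward: 5 /g/ blocks.
From /m/ at 8 rightward: 9 /e/ → [+nasal]; 10 /e/ → [+nasal]; 11 /g/ blocks.
Targets with no active source: positions 1 2 3 7 stay [-nasal].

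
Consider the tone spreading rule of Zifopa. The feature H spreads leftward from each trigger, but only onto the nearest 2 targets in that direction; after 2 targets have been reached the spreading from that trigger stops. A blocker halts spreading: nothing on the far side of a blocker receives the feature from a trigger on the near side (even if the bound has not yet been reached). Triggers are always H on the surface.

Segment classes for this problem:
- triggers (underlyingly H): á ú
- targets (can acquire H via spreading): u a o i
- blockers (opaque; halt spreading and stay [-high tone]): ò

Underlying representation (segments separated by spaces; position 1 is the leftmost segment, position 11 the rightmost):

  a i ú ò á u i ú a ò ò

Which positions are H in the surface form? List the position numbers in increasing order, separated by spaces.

1 2 3 5 6 7 8

From /ú/ at 3 leftward: 2 /i/ → H; 1 /a/ → H; bound reached.
From /á/ at 5 leftward: 4 /ò/ blocks.
From /ú/ at 8 leftward: 7 /i/ → H; 6 /u/ → H; bound reached.
Target with no active source: position 9 stays [-high tone].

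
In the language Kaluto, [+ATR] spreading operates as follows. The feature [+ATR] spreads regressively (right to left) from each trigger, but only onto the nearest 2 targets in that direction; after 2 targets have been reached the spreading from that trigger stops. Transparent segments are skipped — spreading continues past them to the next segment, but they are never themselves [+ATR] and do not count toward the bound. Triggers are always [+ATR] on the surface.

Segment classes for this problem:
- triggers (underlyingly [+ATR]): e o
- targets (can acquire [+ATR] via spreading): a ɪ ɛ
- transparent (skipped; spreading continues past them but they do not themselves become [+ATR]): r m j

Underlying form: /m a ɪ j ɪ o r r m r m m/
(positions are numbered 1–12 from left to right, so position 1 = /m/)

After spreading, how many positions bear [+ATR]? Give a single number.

3

From /o/ at 6 leftward: 5 /ɪ/ → [+ATR]; 4 /j/ transparent; 3 /ɪ/ → [+ATR]; bound reached.
Target with no active source: position 2 stays [-ATR].
[+ATR] positions on the surface: 3 5 6.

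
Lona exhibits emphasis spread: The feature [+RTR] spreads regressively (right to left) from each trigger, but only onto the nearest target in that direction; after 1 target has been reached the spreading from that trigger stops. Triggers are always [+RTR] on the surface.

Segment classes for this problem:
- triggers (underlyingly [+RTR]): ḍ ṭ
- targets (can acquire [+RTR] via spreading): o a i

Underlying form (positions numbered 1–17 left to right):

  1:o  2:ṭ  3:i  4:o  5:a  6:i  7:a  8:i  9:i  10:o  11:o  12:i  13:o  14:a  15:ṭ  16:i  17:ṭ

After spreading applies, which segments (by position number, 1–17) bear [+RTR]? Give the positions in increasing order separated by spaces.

From /ṭ/ at 2 leftward: 1 /o/ → [+RTR]; bound reached.
From /ṭ/ at 15 leftward: 14 /a/ → [+RTR]; bound reached.
From /ṭ/ at 17 leftward: 16 /i/ → [+RTR]; bound reached.
Targets with no active source: positions 3 4 5 6 7 8 9 10 11 12 13 stay [-emphatic].

1 2 14 15 16 17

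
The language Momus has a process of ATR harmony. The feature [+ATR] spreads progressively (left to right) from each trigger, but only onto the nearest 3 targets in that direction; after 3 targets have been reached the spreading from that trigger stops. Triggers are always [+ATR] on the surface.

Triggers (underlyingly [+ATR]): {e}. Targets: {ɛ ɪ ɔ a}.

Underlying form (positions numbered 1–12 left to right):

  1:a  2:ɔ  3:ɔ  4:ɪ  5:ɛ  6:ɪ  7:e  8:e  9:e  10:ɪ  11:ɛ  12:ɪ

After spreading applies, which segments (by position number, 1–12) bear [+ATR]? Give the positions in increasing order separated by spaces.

From /e/ at 7 rightward: 8 /e/ is itself a trigger — this domain ends here.
From /e/ at 8 rightward: 9 /e/ is itself a trigger — this domain ends here.
From /e/ at 9 rightward: 10 /ɪ/ → [+ATR]; 11 /ɛ/ → [+ATR]; 12 /ɪ/ → [+ATR]; bound reached.
Targets with no active source: positions 1 2 3 4 5 6 stay [-ATR].

7 8 9 10 11 12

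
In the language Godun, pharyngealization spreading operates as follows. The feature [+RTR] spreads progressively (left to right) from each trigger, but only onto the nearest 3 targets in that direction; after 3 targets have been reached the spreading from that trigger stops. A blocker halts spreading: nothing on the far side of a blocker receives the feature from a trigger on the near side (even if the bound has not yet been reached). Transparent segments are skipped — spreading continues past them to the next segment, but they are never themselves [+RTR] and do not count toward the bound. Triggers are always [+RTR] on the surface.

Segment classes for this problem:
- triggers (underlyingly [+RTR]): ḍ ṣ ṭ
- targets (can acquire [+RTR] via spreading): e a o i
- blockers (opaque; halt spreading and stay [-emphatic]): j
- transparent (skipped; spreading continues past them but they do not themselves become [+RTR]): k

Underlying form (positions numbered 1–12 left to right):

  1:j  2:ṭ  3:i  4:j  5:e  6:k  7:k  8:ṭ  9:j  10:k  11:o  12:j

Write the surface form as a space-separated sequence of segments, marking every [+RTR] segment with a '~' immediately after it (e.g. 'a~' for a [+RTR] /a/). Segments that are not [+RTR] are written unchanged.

j ṭ~ i~ j e k k ṭ~ j k o j

From /ṭ/ at 2 rightward: 3 /i/ → [+RTR]; 4 /j/ blocks.
From /ṭ/ at 8 rightward: 9 /j/ blocks.
Targets with no active source: positions 5 11 stay [-emphatic].
[+RTR] positions on the surface: 2 3 8.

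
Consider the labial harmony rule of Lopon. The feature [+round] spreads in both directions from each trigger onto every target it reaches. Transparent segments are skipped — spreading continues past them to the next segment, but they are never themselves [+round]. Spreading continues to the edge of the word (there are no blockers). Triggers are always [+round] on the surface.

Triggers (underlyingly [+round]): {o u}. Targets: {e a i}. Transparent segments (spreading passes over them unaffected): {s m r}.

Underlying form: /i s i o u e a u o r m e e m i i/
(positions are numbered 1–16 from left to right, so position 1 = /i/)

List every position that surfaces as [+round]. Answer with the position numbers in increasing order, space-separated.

From /o/ at 4 rightward: 5 /u/ is itself a trigger — this domain ends here.
From /o/ at 4 leftward: 3 /i/ → [+round]; 2 /s/ transparent; 1 /i/ → [+round]; word edge.
From /u/ at 5 rightward: 6 /e/ → [+round]; 7 /a/ → [+round]; 8 /u/ is itself a trigger — this domain ends here.
From /u/ at 5 leftward: 4 /o/ is itself a trigger — this domain ends here.
From /u/ at 8 rightward: 9 /o/ is itself a trigger — this domain ends here.
From /u/ at 8 leftward: 7 /a/ → [+round]; 6 /e/ → [+round]; 5 /u/ is itself a trigger — this domain ends here.
From /o/ at 9 rightward: 10 /r/ transparent; 11 /m/ transparent; 12 /e/ → [+round]; 13 /e/ → [+round]; 14 /m/ transparent; 15 /i/ → [+round]; 16 /i/ → [+round]; word edge.
From /o/ at 9 leftward: 8 /u/ is itself a trigger — this domain ends here.

1 3 4 5 6 7 8 9 12 13 15 16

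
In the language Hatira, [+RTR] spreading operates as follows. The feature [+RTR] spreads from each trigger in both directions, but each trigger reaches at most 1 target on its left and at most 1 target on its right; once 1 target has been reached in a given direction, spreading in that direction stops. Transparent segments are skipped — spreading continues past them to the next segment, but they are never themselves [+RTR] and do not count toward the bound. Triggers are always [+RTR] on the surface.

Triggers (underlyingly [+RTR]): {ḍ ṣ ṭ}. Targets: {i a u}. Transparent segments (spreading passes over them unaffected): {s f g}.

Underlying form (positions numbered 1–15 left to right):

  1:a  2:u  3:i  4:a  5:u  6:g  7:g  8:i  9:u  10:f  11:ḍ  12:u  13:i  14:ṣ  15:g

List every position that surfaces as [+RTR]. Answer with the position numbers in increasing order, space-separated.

From /ḍ/ at 11 rightward: 12 /u/ → [+RTR]; bound reached.
From /ḍ/ at 11 leftward: 10 /f/ transparent; 9 /u/ → [+RTR]; bound reached.
From /ṣ/ at 14 rightward: 15 /g/ transparent; word edge.
From /ṣ/ at 14 leftward: 13 /i/ → [+RTR]; bound reached.
Targets with no active source: positions 1 2 3 4 5 8 stay [-emphatic].

9 11 12 13 14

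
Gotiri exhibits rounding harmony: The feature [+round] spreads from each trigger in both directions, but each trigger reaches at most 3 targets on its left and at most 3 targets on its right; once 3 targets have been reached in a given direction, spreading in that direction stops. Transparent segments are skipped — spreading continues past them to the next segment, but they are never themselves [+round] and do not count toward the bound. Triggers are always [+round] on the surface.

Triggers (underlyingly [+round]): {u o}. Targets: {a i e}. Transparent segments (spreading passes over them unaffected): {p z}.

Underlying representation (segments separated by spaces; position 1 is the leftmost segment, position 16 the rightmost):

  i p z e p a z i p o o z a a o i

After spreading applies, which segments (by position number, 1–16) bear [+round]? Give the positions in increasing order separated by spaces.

From /o/ at 10 rightward: 11 /o/ is itself a trigger — this domain ends here.
From /o/ at 10 leftward: 9 /p/ transparent; 8 /i/ → [+round]; 7 /z/ transparent; 6 /a/ → [+round]; 5 /p/ transparent; 4 /e/ → [+round]; bound reached.
From /o/ at 11 rightward: 12 /z/ transparent; 13 /a/ → [+round]; 14 /a/ → [+round]; 15 /o/ is itself a trigger — this domain ends here.
From /o/ at 11 leftward: 10 /o/ is itself a trigger — this domain ends here.
From /o/ at 15 rightward: 16 /i/ → [+round]; word edge.
From /o/ at 15 leftward: 14 /a/ → [+round]; 13 /a/ → [+round]; 12 /z/ transparent; 11 /o/ is itself a trigger — this domain ends here.
Target with no active source: position 1 stays [-round].

4 6 8 10 11 13 14 15 16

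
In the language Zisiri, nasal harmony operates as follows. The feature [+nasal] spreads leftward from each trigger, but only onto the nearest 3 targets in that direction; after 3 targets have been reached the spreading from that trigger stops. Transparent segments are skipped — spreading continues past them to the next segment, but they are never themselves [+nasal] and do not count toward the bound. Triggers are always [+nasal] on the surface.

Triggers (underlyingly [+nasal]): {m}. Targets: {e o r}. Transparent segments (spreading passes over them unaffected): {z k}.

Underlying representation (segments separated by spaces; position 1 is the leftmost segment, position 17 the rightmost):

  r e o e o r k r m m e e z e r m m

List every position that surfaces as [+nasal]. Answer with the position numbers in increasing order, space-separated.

From /m/ at 9 leftward: 8 /r/ → [+nasal]; 7 /k/ transparent; 6 /r/ → [+nasal]; 5 /o/ → [+nasal]; bound reached.
From /m/ at 10 leftward: 9 /m/ is itself a trigger — this domain ends here.
From /m/ at 16 leftward: 15 /r/ → [+nasal]; 14 /e/ → [+nasal]; 13 /z/ transparent; 12 /e/ → [+nasal]; bound reached.
From /m/ at 17 leftward: 16 /m/ is itself a trigger — this domain ends here.
Targets with no active source: positions 1 2 3 4 11 stay [-nasal].

5 6 8 9 10 12 14 15 16 17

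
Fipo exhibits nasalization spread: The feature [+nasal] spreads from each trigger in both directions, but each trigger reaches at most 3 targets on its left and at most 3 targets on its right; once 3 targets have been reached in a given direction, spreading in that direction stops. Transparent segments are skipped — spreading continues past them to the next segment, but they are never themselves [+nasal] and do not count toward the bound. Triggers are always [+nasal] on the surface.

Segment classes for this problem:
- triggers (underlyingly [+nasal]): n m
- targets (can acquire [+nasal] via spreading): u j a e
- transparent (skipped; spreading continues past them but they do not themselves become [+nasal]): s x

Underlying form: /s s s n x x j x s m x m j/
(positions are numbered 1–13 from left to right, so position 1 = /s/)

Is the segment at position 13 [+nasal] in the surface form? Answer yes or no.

From /n/ at 4 rightward: 5 /x/ transparent; 6 /x/ transparent; 7 /j/ → [+nasal]; 8 /x/ transparent; 9 /s/ transparent; 10 /m/ is itself a trigger — this domain ends here.
From /n/ at 4 leftward: 3 /s/ transparent; 2 /s/ transparent; 1 /s/ transparent; word edge.
From /m/ at 10 rightward: 11 /x/ transparent; 12 /m/ is itself a trigger — this domain ends here.
From /m/ at 10 leftward: 9 /s/ transparent; 8 /x/ transparent; 7 /j/ → [+nasal]; 6 /x/ transparent; 5 /x/ transparent; 4 /n/ is itself a trigger — this domain ends here.
From /m/ at 12 rightward: 13 /j/ → [+nasal]; word edge.
From /m/ at 12 leftward: 11 /x/ transparent; 10 /m/ is itself a trigger — this domain ends here.
[+nasal] positions on the surface: 4 7 10 12 13.

yes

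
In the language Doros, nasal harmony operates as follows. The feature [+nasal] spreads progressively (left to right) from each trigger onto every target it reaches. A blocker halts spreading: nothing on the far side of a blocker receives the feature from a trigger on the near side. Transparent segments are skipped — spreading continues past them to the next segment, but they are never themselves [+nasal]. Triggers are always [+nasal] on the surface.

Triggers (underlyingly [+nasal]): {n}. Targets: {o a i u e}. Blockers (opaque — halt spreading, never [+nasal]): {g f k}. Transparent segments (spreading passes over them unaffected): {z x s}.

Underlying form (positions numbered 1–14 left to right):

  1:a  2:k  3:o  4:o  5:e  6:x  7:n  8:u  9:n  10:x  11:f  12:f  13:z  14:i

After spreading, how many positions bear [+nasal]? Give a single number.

From /n/ at 7 rightward: 8 /u/ → [+nasal]; 9 /n/ is itself a trigger — this domain ends here.
From /n/ at 9 rightward: 10 /x/ transparent; 11 /f/ blocks.
Targets with no active source: positions 1 3 4 5 14 stay [-nasal].
[+nasal] positions on the surface: 7 8 9.

3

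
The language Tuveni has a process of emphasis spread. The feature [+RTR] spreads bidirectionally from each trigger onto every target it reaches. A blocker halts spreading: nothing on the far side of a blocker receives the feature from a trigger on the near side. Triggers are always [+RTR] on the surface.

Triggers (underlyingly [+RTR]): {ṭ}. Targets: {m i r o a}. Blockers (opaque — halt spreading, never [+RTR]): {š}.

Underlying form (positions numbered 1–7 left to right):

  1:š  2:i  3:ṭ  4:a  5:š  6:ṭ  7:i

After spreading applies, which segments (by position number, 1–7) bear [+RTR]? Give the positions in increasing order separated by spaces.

2 3 4 6 7

From /ṭ/ at 3 rightward: 4 /a/ → [+RTR]; 5 /š/ blocks.
From /ṭ/ at 3 leftward: 2 /i/ → [+RTR]; 1 /š/ blocks.
From /ṭ/ at 6 rightward: 7 /i/ → [+RTR]; word edge.
From /ṭ/ at 6 leftward: 5 /š/ blocks.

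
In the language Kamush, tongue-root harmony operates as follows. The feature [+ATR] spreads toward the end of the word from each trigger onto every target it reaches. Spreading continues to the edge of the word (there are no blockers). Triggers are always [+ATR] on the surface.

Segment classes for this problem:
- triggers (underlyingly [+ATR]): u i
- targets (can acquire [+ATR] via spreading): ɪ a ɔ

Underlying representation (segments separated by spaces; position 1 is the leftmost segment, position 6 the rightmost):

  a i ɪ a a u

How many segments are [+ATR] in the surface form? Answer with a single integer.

From /i/ at 2 rightward: 3 /ɪ/ → [+ATR]; 4 /a/ → [+ATR]; 5 /a/ → [+ATR]; 6 /u/ is itself a trigger — this domain ends here.
From /u/ at 6 rightward: word edge.
Target with no active source: position 1 stays [-ATR].
[+ATR] positions on the surface: 2 3 4 5 6.

5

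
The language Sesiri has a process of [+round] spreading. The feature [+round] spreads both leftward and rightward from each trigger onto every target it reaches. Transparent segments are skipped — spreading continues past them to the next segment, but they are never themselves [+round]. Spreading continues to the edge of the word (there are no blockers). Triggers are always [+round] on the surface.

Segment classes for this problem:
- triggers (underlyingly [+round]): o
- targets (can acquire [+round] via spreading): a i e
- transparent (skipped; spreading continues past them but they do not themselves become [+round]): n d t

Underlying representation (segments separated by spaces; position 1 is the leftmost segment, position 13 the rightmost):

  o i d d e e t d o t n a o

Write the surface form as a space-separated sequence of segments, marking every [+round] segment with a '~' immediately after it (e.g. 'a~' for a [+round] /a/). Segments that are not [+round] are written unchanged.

o~ i~ d d e~ e~ t d o~ t n a~ o~

From /o/ at 1 rightward: 2 /i/ → [+round]; 3 /d/ transparent; 4 /d/ transparent; 5 /e/ → [+round]; 6 /e/ → [+round]; 7 /t/ transparent; 8 /d/ transparent; 9 /o/ is itself a trigger — this domain ends here.
From /o/ at 1 leftward: word edge.
From /o/ at 9 rightward: 10 /t/ transparent; 11 /n/ transparent; 12 /a/ → [+round]; 13 /o/ is itself a trigger — this domain ends here.
From /o/ at 9 leftward: 8 /d/ transparent; 7 /t/ transparent; 6 /e/ → [+round]; 5 /e/ → [+round]; 4 /d/ transparent; 3 /d/ transparent; 2 /i/ → [+round]; 1 /o/ is itself a trigger — this domain ends here.
From /o/ at 13 rightward: word edge.
From /o/ at 13 leftward: 12 /a/ → [+round]; 11 /n/ transparent; 10 /t/ transparent; 9 /o/ is itself a trigger — this domain ends here.
[+round] positions on the surface: 1 2 5 6 9 12 13.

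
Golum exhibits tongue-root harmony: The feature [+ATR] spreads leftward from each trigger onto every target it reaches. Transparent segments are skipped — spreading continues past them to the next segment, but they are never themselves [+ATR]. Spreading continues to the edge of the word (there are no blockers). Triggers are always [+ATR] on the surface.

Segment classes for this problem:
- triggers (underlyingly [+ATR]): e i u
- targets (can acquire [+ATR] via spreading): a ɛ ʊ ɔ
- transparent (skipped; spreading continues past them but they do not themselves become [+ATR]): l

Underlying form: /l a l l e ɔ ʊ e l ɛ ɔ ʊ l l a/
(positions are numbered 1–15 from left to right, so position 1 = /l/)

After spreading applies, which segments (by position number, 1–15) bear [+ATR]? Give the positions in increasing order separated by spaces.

2 5 6 7 8

From /e/ at 5 leftward: 4 /l/ transparent; 3 /l/ transparent; 2 /a/ → [+ATR]; 1 /l/ transparent; word edge.
From /e/ at 8 leftward: 7 /ʊ/ → [+ATR]; 6 /ɔ/ → [+ATR]; 5 /e/ is itself a trigger — this domain ends here.
Targets with no active source: positions 10 11 12 15 stay [-ATR].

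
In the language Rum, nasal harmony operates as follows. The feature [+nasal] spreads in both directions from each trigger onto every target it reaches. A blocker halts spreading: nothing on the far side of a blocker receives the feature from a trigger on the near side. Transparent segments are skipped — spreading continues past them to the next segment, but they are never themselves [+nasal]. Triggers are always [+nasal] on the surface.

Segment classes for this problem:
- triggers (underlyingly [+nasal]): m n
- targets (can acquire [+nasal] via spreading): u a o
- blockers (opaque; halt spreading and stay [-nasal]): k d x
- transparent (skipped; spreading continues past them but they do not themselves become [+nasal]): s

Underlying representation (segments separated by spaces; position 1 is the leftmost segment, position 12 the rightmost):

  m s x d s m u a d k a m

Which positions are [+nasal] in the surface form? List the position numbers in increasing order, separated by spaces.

From /m/ at 1 rightward: 2 /s/ transparent; 3 /x/ blocks.
From /m/ at 1 leftward: word edge.
From /m/ at 6 rightward: 7 /u/ → [+nasal]; 8 /a/ → [+nasal]; 9 /d/ blocks.
From /m/ at 6 leftward: 5 /s/ transparent; 4 /d/ blocks.
From /m/ at 12 rightward: word edge.
From /m/ at 12 leftward: 11 /a/ → [+nasal]; 10 /k/ blocks.

1 6 7 8 11 12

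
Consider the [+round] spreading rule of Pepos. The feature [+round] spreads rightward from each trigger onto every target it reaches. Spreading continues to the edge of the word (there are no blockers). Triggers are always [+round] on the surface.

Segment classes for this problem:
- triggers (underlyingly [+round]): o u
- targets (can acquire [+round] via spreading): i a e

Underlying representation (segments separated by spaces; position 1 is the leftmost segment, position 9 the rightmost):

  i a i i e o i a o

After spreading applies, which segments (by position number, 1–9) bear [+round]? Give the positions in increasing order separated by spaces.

From /o/ at 6 rightward: 7 /i/ → [+round]; 8 /a/ → [+round]; 9 /o/ is itself a trigger — this domain ends here.
From /o/ at 9 rightward: word edge.
Targets with no active source: positions 1 2 3 4 5 stay [-round].

6 7 8 9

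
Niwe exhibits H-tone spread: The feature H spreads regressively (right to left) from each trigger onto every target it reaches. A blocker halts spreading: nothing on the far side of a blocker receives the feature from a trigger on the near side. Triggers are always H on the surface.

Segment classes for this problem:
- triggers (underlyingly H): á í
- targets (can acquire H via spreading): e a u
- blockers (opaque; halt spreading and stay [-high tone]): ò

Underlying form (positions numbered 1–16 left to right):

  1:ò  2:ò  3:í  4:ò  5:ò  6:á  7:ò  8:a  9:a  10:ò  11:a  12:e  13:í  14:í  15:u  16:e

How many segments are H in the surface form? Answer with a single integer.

From /í/ at 3 leftward: 2 /ò/ blocks.
From /á/ at 6 leftward: 5 /ò/ blocks.
From /í/ at 13 leftward: 12 /e/ → H; 11 /a/ → H; 10 /ò/ blocks.
From /í/ at 14 leftward: 13 /í/ is itself a trigger — this domain ends here.
Targets with no active source: positions 8 9 15 16 stay [-high tone].
H positions on the surface: 3 6 11 12 13 14.

6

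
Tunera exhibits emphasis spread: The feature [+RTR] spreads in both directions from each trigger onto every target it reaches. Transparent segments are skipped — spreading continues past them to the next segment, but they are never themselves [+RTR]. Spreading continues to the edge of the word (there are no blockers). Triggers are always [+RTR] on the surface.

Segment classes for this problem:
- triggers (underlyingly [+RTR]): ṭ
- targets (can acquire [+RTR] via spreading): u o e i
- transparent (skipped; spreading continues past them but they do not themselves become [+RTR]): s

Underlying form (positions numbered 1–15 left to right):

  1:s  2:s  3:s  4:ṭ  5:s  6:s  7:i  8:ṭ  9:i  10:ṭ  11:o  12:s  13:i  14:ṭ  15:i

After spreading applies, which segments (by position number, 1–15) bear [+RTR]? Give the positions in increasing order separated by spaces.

From /ṭ/ at 4 rightward: 5 /s/ transparent; 6 /s/ transparent; 7 /i/ → [+RTR]; 8 /ṭ/ is itself a trigger — this domain ends here.
From /ṭ/ at 4 leftward: 3 /s/ transparent; 2 /s/ transparent; 1 /s/ transparent; word edge.
From /ṭ/ at 8 rightward: 9 /i/ → [+RTR]; 10 /ṭ/ is itself a trigger — this domain ends here.
From /ṭ/ at 8 leftward: 7 /i/ → [+RTR]; 6 /s/ transparent; 5 /s/ transparent; 4 /ṭ/ is itself a trigger — this domain ends here.
From /ṭ/ at 10 rightward: 11 /o/ → [+RTR]; 12 /s/ transparent; 13 /i/ → [+RTR]; 14 /ṭ/ is itself a trigger — this domain ends here.
From /ṭ/ at 10 leftward: 9 /i/ → [+RTR]; 8 /ṭ/ is itself a trigger — this domain ends here.
From /ṭ/ at 14 rightward: 15 /i/ → [+RTR]; word edge.
From /ṭ/ at 14 leftward: 13 /i/ → [+RTR]; 12 /s/ transparent; 11 /o/ → [+RTR]; 10 /ṭ/ is itself a trigger — this domain ends here.

4 7 8 9 10 11 13 14 15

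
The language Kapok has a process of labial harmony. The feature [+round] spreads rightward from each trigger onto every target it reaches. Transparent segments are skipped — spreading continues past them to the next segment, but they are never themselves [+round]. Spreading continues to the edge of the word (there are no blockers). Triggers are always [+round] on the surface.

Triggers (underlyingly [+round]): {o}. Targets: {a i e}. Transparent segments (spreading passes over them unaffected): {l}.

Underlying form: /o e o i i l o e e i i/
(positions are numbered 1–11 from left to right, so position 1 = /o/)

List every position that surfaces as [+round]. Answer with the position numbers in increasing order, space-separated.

1 2 3 4 5 7 8 9 10 11

From /o/ at 1 rightward: 2 /e/ → [+round]; 3 /o/ is itself a trigger — this domain ends here.
From /o/ at 3 rightward: 4 /i/ → [+round]; 5 /i/ → [+round]; 6 /l/ transparent; 7 /o/ is itself a trigger — this domain ends here.
From /o/ at 7 rightward: 8 /e/ → [+round]; 9 /e/ → [+round]; 10 /i/ → [+round]; 11 /i/ → [+round]; word edge.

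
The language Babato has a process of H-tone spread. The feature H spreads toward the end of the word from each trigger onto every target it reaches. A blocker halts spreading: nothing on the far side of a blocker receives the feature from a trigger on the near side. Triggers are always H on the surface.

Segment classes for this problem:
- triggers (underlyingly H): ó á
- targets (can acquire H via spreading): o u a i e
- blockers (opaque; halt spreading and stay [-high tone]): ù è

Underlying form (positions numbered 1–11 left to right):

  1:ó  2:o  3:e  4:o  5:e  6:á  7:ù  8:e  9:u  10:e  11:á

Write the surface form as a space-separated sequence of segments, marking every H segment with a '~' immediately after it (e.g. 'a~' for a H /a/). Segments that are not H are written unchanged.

From /ó/ at 1 rightward: 2 /o/ → H; 3 /e/ → H; 4 /o/ → H; 5 /e/ → H; 6 /á/ is itself a trigger — this domain ends here.
From /á/ at 6 rightward: 7 /ù/ blocks.
From /á/ at 11 rightward: word edge.
Targets with no active source: positions 8 9 10 stay [-high tone].
H positions on the surface: 1 2 3 4 5 6 11.

ó~ o~ e~ o~ e~ á~ ù e u e á~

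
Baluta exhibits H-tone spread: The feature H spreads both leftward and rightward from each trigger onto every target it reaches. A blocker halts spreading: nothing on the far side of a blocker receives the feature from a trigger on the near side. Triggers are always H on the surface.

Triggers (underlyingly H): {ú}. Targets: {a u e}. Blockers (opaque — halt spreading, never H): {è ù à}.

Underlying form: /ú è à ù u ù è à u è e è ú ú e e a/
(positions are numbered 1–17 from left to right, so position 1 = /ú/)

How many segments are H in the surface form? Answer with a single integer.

From /ú/ at 1 rightward: 2 /è/ blocks.
From /ú/ at 1 leftward: word edge.
From /ú/ at 13 rightward: 14 /ú/ is itself a trigger — this domain ends here.
From /ú/ at 13 leftward: 12 /è/ blocks.
From /ú/ at 14 rightward: 15 /e/ → H; 16 /e/ → H; 17 /a/ → H; word edge.
From /ú/ at 14 leftward: 13 /ú/ is itself a trigger — this domain ends here.
Targets with no active source: positions 5 9 11 stay [-high tone].
H positions on the surface: 1 13 14 15 16 17.

6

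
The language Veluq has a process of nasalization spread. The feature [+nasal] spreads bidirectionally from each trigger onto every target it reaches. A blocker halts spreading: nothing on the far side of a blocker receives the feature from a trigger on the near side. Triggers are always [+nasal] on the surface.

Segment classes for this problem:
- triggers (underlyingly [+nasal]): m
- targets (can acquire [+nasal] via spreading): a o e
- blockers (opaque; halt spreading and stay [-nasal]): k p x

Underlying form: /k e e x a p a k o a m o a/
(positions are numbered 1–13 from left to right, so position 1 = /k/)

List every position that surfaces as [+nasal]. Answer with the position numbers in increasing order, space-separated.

9 10 11 12 13

From /m/ at 11 rightward: 12 /o/ → [+nasal]; 13 /a/ → [+nasal]; word edge.
From /m/ at 11 leftward: 10 /a/ → [+nasal]; 9 /o/ → [+nasal]; 8 /k/ blocks.
Targets with no active source: positions 2 3 5 7 stay [-nasal].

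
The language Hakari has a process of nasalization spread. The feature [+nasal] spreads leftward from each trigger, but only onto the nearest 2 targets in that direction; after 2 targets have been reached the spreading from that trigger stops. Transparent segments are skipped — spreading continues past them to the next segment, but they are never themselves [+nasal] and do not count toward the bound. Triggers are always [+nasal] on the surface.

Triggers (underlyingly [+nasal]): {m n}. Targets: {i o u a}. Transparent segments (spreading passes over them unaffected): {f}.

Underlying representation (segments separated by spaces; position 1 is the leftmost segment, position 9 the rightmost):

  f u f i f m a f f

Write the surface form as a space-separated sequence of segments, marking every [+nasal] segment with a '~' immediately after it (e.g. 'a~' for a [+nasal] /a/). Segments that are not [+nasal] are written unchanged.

f u~ f i~ f m~ a f f

From /m/ at 6 leftward: 5 /f/ transparent; 4 /i/ → [+nasal]; 3 /f/ transparent; 2 /u/ → [+nasal]; bound reached.
Target with no active source: position 7 stays [-nasal].
[+nasal] positions on the surface: 2 4 6.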